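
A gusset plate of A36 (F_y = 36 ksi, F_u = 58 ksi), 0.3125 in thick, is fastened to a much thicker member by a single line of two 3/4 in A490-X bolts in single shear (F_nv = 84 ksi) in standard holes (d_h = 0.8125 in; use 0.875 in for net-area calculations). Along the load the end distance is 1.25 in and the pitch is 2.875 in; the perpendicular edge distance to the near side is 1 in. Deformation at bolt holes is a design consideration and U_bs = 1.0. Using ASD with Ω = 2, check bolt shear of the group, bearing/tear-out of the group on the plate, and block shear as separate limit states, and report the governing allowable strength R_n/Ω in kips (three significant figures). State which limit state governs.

Bolt shear: A_b = π·0.75²/4 = 0.4418 in²; R_n = 84 × 0.4418 × 2 × 1 = 74.22 kips → 74.22 / 2 = 37.1 kips.
Bearing: edge l_c = 0.8438, r_n = 18.35 kips; interior l_c = 2.062, r_n = 32.62 kips; R_n = 18.35 + 1·32.62 = 50.98 kips → 25.5 kips.
Block shear: A_gv = 1.289, A_nv = 0.8789, A_nt = 0.1758 in²; R_n = min(0.6F_uA_nv, 0.6F_yA_gv) + U_bs·F_u·A_nt = 38.04 kips → 19 kips.
Block shear governs: 19 kips.

19 kips (block shear governs)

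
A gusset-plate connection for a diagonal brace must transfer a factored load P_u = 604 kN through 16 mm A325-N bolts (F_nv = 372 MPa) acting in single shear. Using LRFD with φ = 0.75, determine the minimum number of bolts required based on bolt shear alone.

A_b = π·16²/4 = 201.1 mm².
Per-bolt design strength φR_n = 0.75 × 372 × 201.1 × 1 / 1000 = 56.1 kN.
n ≥ 604 / 56.1 = 10.77 → use 11 bolts.

11 bolts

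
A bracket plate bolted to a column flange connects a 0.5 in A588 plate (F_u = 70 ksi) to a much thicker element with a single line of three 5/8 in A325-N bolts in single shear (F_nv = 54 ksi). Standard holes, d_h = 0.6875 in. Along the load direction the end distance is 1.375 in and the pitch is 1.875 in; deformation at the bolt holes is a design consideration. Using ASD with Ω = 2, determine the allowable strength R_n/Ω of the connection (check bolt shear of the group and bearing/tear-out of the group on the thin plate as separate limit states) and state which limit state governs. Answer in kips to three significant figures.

Bolt shear: A_b = π·0.625²/4 = 0.3068 in²; R_n = 54 × 0.3068 × 3 × 1 = 49.7 kips → 49.7 / 2 = 24.9 kips.
Bearing (1.2 l_c t F_u ≤ 2.4 d t F_u): upper limit = 2.4·0.625·0.5·70 = 52.5 kips.
  Edge l_c = 1.375 − 0.6875/2 = 1.031 → r_n = 43.31 kips; interior l_c = 1.875 − 0.6875 = 1.188 → r_n = 49.88 kips.
  R_n,bearing = 1·43.31 + 2·49.88 = 143.1 kips → 143.1 / 2 = 71.5 kips.
Bolt shear governs: 24.9 kips.

24.9 kips (bolt shear governs)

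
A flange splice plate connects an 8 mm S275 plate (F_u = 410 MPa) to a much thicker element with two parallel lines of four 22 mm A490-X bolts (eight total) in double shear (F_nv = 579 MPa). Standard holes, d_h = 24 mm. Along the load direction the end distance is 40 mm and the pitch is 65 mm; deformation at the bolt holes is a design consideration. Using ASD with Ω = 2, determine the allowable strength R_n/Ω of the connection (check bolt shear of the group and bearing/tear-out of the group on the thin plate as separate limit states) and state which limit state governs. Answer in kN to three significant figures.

594 kN (bearing governs)

Bolt shear: A_b = π·22²/4 = 380.1 mm²; R_n = 579 × 380.1 × 8 × 2 / 1000 = 3522 kN → 3522 / 2 = 1760 kN.
Bearing (1.2 l_c t F_u ≤ 2.4 d t F_u): upper limit = 2.4·22·8·410 / 1000 = 173.2 kN.
  Edge l_c = 40 − 24/2 = 28 → r_n = 110.2 kN; interior l_c = 65 − 24 = 41 → r_n = 161.4 kN.
  R_n,bearing = 2·110.2 + 6·161.4 = 1189 kN → 1189 / 2 = 594 kN.
Bearing governs: 594 kN.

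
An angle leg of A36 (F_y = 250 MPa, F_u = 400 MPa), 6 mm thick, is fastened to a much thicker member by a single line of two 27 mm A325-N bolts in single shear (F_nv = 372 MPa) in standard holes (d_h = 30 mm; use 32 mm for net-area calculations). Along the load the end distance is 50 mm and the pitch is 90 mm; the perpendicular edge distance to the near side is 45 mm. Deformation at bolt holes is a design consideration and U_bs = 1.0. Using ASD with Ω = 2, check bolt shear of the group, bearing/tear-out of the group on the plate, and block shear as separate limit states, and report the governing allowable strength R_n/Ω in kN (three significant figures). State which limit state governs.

97.8 kN (block shear governs)

Bolt shear: A_b = π·27²/4 = 572.6 mm²; R_n = 372 × 572.6 × 2 × 1 / 1000 = 426 kN → 426 / 2 = 213 kN.
Bearing: edge l_c = 35, r_n = 100.8 kN; interior l_c = 60, r_n = 155.5 kN; R_n = 100.8 + 1·155.5 = 256.3 kN → 128 kN.
Block shear: A_gv = 840, A_nv = 552, A_nt = 174 mm²; R_n = min(0.6F_uA_nv, 0.6F_yA_gv) + U_bs·F_u·A_nt = 195.6 kN → 97.8 kN.
Block shear governs: 97.8 kN.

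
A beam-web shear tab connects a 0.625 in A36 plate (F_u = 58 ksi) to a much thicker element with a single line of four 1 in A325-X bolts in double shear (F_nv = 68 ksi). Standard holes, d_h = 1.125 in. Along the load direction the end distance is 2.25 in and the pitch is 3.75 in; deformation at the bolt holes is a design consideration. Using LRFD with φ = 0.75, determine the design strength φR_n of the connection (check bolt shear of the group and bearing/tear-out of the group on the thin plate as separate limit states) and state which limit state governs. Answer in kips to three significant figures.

251 kips (bearing governs)

Bolt shear: A_b = π·1²/4 = 0.7854 in²; R_n = 68 × 0.7854 × 4 × 2 = 427.3 kips → 0.75 × 427.3 = 320 kips.
Bearing (1.2 l_c t F_u ≤ 2.4 d t F_u): upper limit = 2.4·1·0.625·58 = 87 kips.
  Edge l_c = 2.25 − 1.125/2 = 1.688 → r_n = 73.41 kips; interior l_c = 3.75 − 1.125 = 2.625 → r_n = 87 kips.
  R_n,bearing = 1·73.41 + 3·87 = 334.4 kips → 0.75 × 334.4 = 251 kips.
Bearing governs: 251 kips.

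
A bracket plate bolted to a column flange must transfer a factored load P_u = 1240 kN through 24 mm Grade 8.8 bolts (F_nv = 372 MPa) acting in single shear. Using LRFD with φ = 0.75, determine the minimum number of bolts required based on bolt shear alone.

10 bolts

A_b = π·24²/4 = 452.4 mm².
Per-bolt design strength φR_n = 0.75 × 372 × 452.4 × 1 / 1000 = 126.2 kN.
n ≥ 1240 / 126.2 = 9.824 → use 10 bolts.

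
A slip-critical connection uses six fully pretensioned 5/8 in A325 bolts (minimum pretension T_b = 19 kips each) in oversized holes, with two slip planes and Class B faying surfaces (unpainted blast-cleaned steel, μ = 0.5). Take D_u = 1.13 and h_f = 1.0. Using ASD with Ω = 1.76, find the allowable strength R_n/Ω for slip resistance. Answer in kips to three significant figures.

R_n = μ · D_u · h_f · T_b · n_s · n_b = 0.5 × 1.13 × 1.0 × 19 × 2 × 6 = 128.8 kips.
Allowable strength R_n/Ω = 128.8 / 1.76 = 73.2 kips.

73.2 kips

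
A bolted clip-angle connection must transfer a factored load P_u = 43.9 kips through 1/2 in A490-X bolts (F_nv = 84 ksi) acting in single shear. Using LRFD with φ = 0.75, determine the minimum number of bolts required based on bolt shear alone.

4 bolts

A_b = π·0.5²/4 = 0.1963 in².
Per-bolt design strength φR_n = 0.75 × 84 × 0.1963 × 1 = 12.37 kips.
n ≥ 43.9 / 12.37 = 3.549 → use 4 bolts.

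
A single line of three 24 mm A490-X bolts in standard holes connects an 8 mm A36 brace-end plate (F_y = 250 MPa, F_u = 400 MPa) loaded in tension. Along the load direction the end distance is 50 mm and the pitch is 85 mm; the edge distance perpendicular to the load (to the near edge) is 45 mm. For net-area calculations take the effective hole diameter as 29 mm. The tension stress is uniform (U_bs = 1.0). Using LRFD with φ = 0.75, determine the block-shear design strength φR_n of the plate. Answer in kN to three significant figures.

Shear plane L_v = 50 + 2·85 = 220 mm; A_gv = 220 × 8 = 1760 mm².
A_nv = (220 − 2.5·29) × 8 = 1180 mm².
A_nt = (45 − 0.5·29) × 8 = 244 mm².
0.6 F_u A_nv = 283.2 kN; 0.6 F_y A_gv = 264 kN → shear yielding governs the shear term.
R_n = 264 + 1.0 × 400 × 244 / 1000 = 361.6 kN.
Design strength φR_n = 0.75 × 361.6 = 271 kN.

271 kN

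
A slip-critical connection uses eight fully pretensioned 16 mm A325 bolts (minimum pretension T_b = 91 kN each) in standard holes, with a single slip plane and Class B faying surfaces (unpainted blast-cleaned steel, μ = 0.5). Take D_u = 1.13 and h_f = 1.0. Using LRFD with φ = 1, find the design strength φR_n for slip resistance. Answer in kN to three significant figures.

411 kN

R_n = μ · D_u · h_f · T_b · n_s · n_b = 0.5 × 1.13 × 1.0 × 91 × 1 × 8 = 411.3 kN.
Design strength φR_n = 1 × 411.3 = 411 kN.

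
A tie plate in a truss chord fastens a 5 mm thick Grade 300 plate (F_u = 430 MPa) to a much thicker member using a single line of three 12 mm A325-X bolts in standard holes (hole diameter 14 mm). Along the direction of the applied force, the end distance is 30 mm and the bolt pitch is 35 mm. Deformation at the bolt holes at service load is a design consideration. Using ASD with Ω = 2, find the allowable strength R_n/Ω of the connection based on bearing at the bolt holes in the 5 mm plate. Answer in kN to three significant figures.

83.8 kN

Per bolt r_n = 1.2 l_c t F_u ≤ 2.4 d t F_u; upper limit = 2.4 × 12 × 5 × 430 / 1000 = 61.92 kN.
Edge bolt: l_c = 30 − 14/2 = 23 mm → 1.2 × 23 × 5 × 430 / 1000 = 59.34 → r_n = 59.34 kN.
Interior bolts: l_c = 35 − 14 = 21 mm → 1.2 × 21 × 5 × 430 / 1000 = 54.18 → r_n = 54.18 kN.
R_n = 1 × 59.34 + 2 × 54.18 = 167.7 kN.
Allowable strength R_n/Ω = 167.7 / 2 = 83.8 kN.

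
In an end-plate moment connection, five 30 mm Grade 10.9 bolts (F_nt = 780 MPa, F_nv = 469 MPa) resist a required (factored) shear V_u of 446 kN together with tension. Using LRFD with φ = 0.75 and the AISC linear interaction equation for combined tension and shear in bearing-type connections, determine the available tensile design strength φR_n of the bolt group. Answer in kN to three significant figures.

A_b = π·30²/4 = 706.9 mm²; f_rv = 446 × 1000 / (5 × 706.9) = 126.2 MPa.
F'_nt = 1.3 F_nt − (F_nt / φF_nv) f_rv = 1.3·780 − (780/(0.75·469))·126.2 = 734.2 MPa, capped at F_nt → F'_nt = 734.2 MPa.
R_n = F'_nt · A_b · n = 734.2 × 706.9 × 5 / 1000 = 2595 kN.
Design strength φR_n = 0.75 × 2595 = 1950 kN.

1950 kN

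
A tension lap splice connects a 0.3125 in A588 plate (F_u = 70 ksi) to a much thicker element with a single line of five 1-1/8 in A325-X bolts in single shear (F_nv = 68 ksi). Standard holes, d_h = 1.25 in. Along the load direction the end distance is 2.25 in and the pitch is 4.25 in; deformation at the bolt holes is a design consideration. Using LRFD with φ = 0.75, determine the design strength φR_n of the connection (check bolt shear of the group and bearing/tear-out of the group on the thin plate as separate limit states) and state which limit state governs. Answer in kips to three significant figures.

Bolt shear: A_b = π·1.125²/4 = 0.994 in²; R_n = 68 × 0.994 × 5 × 1 = 338 kips → 0.75 × 338 = 253 kips.
Bearing (1.2 l_c t F_u ≤ 2.4 d t F_u): upper limit = 2.4·1.125·0.3125·70 = 59.06 kips.
  Edge l_c = 2.25 − 1.25/2 = 1.625 → r_n = 42.66 kips; interior l_c = 4.25 − 1.25 = 3 → r_n = 59.06 kips.
  R_n,bearing = 1·42.66 + 4·59.06 = 278.9 kips → 0.75 × 278.9 = 209 kips.
Bearing governs: 209 kips.

209 kips (bearing governs)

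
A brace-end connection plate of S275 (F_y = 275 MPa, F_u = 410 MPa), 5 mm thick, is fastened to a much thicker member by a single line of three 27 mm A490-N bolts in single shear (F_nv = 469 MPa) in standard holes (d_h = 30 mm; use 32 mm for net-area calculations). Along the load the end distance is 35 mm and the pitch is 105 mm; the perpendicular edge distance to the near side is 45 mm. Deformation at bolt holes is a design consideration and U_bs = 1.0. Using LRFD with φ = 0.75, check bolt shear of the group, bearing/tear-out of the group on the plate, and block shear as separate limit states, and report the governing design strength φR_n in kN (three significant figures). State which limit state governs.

Bolt shear: A_b = π·27²/4 = 572.6 mm²; R_n = 469 × 572.6 × 3 × 1 / 1000 = 805.6 kN → 0.75 × 805.6 = 604 kN.
Bearing: edge l_c = 20, r_n = 49.2 kN; interior l_c = 75, r_n = 132.8 kN; R_n = 49.2 + 2·132.8 = 314.9 kN → 236 kN.
Block shear: A_gv = 1225, A_nv = 825, A_nt = 145 mm²; R_n = min(0.6F_uA_nv, 0.6F_yA_gv) + U_bs·F_u·A_nt = 261.6 kN → 196 kN.
Block shear governs: 196 kN.

196 kN (block shear governs)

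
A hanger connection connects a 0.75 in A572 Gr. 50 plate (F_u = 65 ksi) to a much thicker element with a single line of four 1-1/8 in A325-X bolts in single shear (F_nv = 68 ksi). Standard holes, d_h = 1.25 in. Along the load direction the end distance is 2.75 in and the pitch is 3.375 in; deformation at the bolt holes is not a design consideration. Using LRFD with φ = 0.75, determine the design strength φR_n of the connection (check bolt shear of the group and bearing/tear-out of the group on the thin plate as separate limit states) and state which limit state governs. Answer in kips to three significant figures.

203 kips (bolt shear governs)

Bolt shear: A_b = π·1.125²/4 = 0.994 in²; R_n = 68 × 0.994 × 4 × 1 = 270.4 kips → 0.75 × 270.4 = 203 kips.
Bearing (1.5 l_c t F_u ≤ 3.0 d t F_u): upper limit = 3.0·1.125·0.75·65 = 164.5 kips.
  Edge l_c = 2.75 − 1.25/2 = 2.125 → r_n = 155.4 kips; interior l_c = 3.375 − 1.25 = 2.125 → r_n = 155.4 kips.
  R_n,bearing = 1·155.4 + 3·155.4 = 621.6 kips → 0.75 × 621.6 = 466 kips.
Bolt shear governs: 203 kips.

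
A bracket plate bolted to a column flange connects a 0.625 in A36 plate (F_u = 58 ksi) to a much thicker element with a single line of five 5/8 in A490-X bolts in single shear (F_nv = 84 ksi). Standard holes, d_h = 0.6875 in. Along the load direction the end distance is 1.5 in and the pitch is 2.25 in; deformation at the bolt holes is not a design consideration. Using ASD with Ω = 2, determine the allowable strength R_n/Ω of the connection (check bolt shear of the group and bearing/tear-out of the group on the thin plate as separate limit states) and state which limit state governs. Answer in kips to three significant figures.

Bolt shear: A_b = π·0.625²/4 = 0.3068 in²; R_n = 84 × 0.3068 × 5 × 1 = 128.9 kips → 128.9 / 2 = 64.4 kips.
Bearing (1.5 l_c t F_u ≤ 3.0 d t F_u): upper limit = 3.0·0.625·0.625·58 = 67.97 kips.
  Edge l_c = 1.5 − 0.6875/2 = 1.156 → r_n = 62.87 kips; interior l_c = 2.25 − 0.6875 = 1.562 → r_n = 67.97 kips.
  R_n,bearing = 1·62.87 + 4·67.97 = 334.7 kips → 334.7 / 2 = 167 kips.
Bolt shear governs: 64.4 kips.

64.4 kips (bolt shear governs)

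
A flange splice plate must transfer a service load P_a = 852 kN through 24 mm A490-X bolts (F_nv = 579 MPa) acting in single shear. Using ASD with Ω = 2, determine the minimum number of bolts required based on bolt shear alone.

A_b = π·24²/4 = 452.4 mm².
Per-bolt allowable strength R_n/Ω = 579 × 452.4 × 1 / 1000 / 2 = 131 kN.
n ≥ 852 / 131 = 6.505 → use 7 bolts.

7 bolts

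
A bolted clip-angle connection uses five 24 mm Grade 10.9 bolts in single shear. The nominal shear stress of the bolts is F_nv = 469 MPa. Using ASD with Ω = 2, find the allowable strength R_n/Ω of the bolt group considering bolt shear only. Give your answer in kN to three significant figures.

530 kN

A_b = π × 24² / 4 = 452.4 mm².
R_n = F_nv · A_b · n · n_s = 469 × 452.4 × 5 × 1 / 1000 = 1061 kN.
Allowable strength R_n/Ω = 1061 / 2 = 530 kN.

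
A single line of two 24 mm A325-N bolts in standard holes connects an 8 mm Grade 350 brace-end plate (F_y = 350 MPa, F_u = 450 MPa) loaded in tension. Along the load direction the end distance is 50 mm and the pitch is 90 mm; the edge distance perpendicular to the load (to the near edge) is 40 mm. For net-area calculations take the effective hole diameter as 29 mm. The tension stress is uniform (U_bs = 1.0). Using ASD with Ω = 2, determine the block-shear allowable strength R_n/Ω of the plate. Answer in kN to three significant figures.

150 kN

Shear plane L_v = 50 + 1·90 = 140 mm; A_gv = 140 × 8 = 1120 mm².
A_nv = (140 − 1.5·29) × 8 = 772 mm².
A_nt = (40 − 0.5·29) × 8 = 204 mm².
0.6 F_u A_nv = 208.4 kN; 0.6 F_y A_gv = 235.2 kN → shear rupture governs the shear term.
R_n = 208.4 + 1.0 × 450 × 204 / 1000 = 300.2 kN.
Allowable strength R_n/Ω = 300.2 / 2 = 150 kN.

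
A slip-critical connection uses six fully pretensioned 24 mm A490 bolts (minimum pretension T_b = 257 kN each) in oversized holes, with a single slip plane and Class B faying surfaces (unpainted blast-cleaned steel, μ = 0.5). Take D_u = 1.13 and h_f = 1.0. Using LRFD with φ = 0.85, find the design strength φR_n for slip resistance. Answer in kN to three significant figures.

R_n = μ · D_u · h_f · T_b · n_s · n_b = 0.5 × 1.13 × 1.0 × 257 × 1 × 6 = 871.2 kN.
Design strength φR_n = 0.85 × 871.2 = 741 kN.

741 kN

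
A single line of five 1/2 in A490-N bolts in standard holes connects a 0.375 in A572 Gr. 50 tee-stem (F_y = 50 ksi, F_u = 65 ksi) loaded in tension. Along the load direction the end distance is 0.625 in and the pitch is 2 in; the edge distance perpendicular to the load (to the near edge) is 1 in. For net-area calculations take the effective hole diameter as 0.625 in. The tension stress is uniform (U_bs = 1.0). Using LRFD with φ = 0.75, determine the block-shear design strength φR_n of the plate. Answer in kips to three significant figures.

Shear plane L_v = 0.625 + 4·2 = 8.625 in; A_gv = 8.625 × 0.375 = 3.234 in².
A_nv = (8.625 − 4.5·0.625) × 0.375 = 2.18 in².
A_nt = (1 − 0.5·0.625) × 0.375 = 0.2578 in².
0.6 F_u A_nv = 85.01 kips; 0.6 F_y A_gv = 97.03 kips → shear rupture governs the shear term.
R_n = 85.01 + 1.0 × 65 × 0.2578 = 101.8 kips.
Design strength φR_n = 0.75 × 101.8 = 76.3 kips.

76.3 kips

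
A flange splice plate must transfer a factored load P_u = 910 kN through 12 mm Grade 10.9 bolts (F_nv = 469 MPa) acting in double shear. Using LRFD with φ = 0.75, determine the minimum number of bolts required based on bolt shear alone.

12 bolts

A_b = π·12²/4 = 113.1 mm².
Per-bolt design strength φR_n = 0.75 × 469 × 113.1 × 2 / 1000 = 79.56 kN.
n ≥ 910 / 79.56 = 11.44 → use 12 bolts.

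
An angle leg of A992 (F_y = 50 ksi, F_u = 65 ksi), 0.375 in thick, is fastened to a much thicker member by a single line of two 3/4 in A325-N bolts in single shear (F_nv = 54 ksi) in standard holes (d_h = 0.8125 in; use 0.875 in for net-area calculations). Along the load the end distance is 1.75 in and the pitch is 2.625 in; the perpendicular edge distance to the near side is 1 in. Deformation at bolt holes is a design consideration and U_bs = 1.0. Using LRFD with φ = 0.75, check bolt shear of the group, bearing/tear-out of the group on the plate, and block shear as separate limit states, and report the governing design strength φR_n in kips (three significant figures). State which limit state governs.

Bolt shear: A_b = π·0.75²/4 = 0.4418 in²; R_n = 54 × 0.4418 × 2 × 1 = 47.71 kips → 0.75 × 47.71 = 35.8 kips.
Bearing: edge l_c = 1.344, r_n = 39.3 kips; interior l_c = 1.812, r_n = 43.87 kips; R_n = 39.3 + 1·43.87 = 83.18 kips → 62.4 kips.
Block shear: A_gv = 1.641, A_nv = 1.148, A_nt = 0.2109 in²; R_n = min(0.6F_uA_nv, 0.6F_yA_gv) + U_bs·F_u·A_nt = 58.5 kips → 43.9 kips.
Bolt shear governs: 35.8 kips.

35.8 kips (bolt shear governs)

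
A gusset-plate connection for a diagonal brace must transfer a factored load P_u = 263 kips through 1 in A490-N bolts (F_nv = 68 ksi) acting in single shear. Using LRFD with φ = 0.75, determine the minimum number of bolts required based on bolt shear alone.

7 bolts

A_b = π·1²/4 = 0.7854 in².
Per-bolt design strength φR_n = 0.75 × 68 × 0.7854 × 1 = 40.06 kips.
n ≥ 263 / 40.06 = 6.566 → use 7 bolts.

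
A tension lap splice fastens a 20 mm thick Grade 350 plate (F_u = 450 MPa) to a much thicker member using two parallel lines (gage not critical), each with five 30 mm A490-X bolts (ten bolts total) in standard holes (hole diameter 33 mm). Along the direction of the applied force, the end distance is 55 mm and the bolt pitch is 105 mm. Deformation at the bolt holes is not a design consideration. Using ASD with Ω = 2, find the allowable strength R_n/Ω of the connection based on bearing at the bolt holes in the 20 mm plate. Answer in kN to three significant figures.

Per bolt r_n = 1.5 l_c t F_u ≤ 3.0 d t F_u; upper limit = 3.0 × 30 × 20 × 450 / 1000 = 810 kN.
Edge bolt: l_c = 55 − 33/2 = 38.5 mm → 1.5 × 38.5 × 20 × 450 / 1000 = 519.8 → r_n = 519.8 kN.
Interior bolts: l_c = 105 − 33 = 72 mm → 1.5 × 72 × 20 × 450 / 1000 = 972 → r_n = 810 kN.
R_n = 2 × 519.8 + 8 × 810 = 7520 kN.
Allowable strength R_n/Ω = 7520 / 2 = 3760 kN.

3760 kN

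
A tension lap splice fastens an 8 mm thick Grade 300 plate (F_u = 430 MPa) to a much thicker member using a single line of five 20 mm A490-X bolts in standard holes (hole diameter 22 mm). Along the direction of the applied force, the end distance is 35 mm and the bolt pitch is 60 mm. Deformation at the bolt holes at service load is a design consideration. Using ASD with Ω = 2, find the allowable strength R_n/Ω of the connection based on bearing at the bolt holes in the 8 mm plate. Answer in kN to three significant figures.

363 kN

Per bolt r_n = 1.2 l_c t F_u ≤ 2.4 d t F_u; upper limit = 2.4 × 20 × 8 × 430 / 1000 = 165.1 kN.
Edge bolt: l_c = 35 − 22/2 = 24 mm → 1.2 × 24 × 8 × 430 / 1000 = 99.07 → r_n = 99.07 kN.
Interior bolts: l_c = 60 − 22 = 38 mm → 1.2 × 38 × 8 × 430 / 1000 = 156.9 → r_n = 156.9 kN.
R_n = 1 × 99.07 + 4 × 156.9 = 726.5 kN.
Allowable strength R_n/Ω = 726.5 / 2 = 363 kN.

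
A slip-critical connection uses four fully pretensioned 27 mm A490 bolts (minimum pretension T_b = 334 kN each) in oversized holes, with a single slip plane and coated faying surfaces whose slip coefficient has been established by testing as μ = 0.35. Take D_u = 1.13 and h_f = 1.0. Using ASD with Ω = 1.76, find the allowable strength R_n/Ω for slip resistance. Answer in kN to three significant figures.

300 kN

R_n = μ · D_u · h_f · T_b · n_s · n_b = 0.35 × 1.13 × 1.0 × 334 × 1 × 4 = 528.4 kN.
Allowable strength R_n/Ω = 528.4 / 1.76 = 300 kN.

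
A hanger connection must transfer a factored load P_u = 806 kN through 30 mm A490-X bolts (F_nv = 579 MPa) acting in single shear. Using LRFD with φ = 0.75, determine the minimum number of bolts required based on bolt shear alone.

3 bolts

A_b = π·30²/4 = 706.9 mm².
Per-bolt design strength φR_n = 0.75 × 579 × 706.9 × 1 / 1000 = 307 kN.
n ≥ 806 / 307 = 2.626 → use 3 bolts.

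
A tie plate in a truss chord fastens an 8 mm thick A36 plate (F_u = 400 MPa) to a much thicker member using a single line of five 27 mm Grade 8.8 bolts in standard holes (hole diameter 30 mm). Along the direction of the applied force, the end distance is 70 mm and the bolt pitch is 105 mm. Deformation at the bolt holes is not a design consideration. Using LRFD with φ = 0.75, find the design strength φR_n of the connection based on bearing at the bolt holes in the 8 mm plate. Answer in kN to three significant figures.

Per bolt r_n = 1.5 l_c t F_u ≤ 3.0 d t F_u; upper limit = 3.0 × 27 × 8 × 400 / 1000 = 259.2 kN.
Edge bolt: l_c = 70 − 30/2 = 55 mm → 1.5 × 55 × 8 × 400 / 1000 = 264 → r_n = 259.2 kN.
Interior bolts: l_c = 105 − 30 = 75 mm → 1.5 × 75 × 8 × 400 / 1000 = 360 → r_n = 259.2 kN.
R_n = 1 × 259.2 + 4 × 259.2 = 1296 kN.
Design strength φR_n = 0.75 × 1296 = 972 kN.

972 kN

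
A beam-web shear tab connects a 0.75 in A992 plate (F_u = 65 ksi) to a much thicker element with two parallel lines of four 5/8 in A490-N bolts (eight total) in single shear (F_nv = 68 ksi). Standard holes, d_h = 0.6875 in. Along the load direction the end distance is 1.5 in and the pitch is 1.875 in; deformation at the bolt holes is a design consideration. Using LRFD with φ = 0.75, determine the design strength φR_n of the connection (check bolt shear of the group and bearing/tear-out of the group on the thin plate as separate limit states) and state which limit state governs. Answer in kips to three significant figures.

125 kips (bolt shear governs)

Bolt shear: A_b = π·0.625²/4 = 0.3068 in²; R_n = 68 × 0.3068 × 8 × 1 = 166.9 kips → 0.75 × 166.9 = 125 kips.
Bearing (1.2 l_c t F_u ≤ 2.4 d t F_u): upper limit = 2.4·0.625·0.75·65 = 73.12 kips.
  Edge l_c = 1.5 − 0.6875/2 = 1.156 → r_n = 67.64 kips; interior l_c = 1.875 − 0.6875 = 1.188 → r_n = 69.47 kips.
  R_n,bearing = 2·67.64 + 6·69.47 = 552.1 kips → 0.75 × 552.1 = 414 kips.
Bolt shear governs: 125 kips.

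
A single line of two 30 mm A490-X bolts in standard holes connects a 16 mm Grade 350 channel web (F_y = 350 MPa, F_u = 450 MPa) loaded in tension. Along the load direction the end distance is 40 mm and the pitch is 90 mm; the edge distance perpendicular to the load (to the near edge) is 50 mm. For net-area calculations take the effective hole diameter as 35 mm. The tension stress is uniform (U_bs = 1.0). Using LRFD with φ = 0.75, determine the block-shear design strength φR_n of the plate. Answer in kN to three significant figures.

Shear plane L_v = 40 + 1·90 = 130 mm; A_gv = 130 × 16 = 2080 mm².
A_nv = (130 − 1.5·35) × 16 = 1240 mm².
A_nt = (50 − 0.5·35) × 16 = 520 mm².
0.6 F_u A_nv = 334.8 kN; 0.6 F_y A_gv = 436.8 kN → shear rupture governs the shear term.
R_n = 334.8 + 1.0 × 450 × 520 / 1000 = 568.8 kN.
Design strength φR_n = 0.75 × 568.8 = 427 kN.

427 kN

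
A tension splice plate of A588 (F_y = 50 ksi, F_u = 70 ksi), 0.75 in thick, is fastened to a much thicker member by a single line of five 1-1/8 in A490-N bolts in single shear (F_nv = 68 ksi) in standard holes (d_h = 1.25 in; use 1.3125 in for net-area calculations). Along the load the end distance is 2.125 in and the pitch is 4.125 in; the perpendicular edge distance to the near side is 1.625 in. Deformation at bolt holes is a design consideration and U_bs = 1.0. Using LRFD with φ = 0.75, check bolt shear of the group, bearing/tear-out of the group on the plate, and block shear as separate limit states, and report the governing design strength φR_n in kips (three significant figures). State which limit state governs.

Bolt shear: A_b = π·1.125²/4 = 0.994 in²; R_n = 68 × 0.994 × 5 × 1 = 338 kips → 0.75 × 338 = 253 kips.
Bearing: edge l_c = 1.5, r_n = 94.5 kips; interior l_c = 2.875, r_n = 141.8 kips; R_n = 94.5 + 4·141.8 = 661.5 kips → 496 kips.
Block shear: A_gv = 13.97, A_nv = 9.539, A_nt = 0.7266 in²; R_n = min(0.6F_uA_nv, 0.6F_yA_gv) + U_bs·F_u·A_nt = 451.5 kips → 339 kips.
Bolt shear governs: 253 kips.

253 kips (bolt shear governs)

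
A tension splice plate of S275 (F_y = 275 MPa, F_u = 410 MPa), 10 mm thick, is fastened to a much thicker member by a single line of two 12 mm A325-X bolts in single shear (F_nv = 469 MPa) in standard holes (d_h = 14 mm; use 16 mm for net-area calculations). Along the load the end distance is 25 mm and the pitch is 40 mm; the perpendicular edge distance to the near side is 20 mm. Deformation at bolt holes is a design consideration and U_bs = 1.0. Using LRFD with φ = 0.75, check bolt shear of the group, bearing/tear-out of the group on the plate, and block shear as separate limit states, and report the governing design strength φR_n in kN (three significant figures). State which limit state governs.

Bolt shear: A_b = π·12²/4 = 113.1 mm²; R_n = 469 × 113.1 × 2 × 1 / 1000 = 106.1 kN → 0.75 × 106.1 = 79.6 kN.
Bearing: edge l_c = 18, r_n = 88.56 kN; interior l_c = 26, r_n = 118.1 kN; R_n = 88.56 + 1·118.1 = 206.6 kN → 155 kN.
Block shear: A_gv = 650, A_nv = 410, A_nt = 120 mm²; R_n = min(0.6F_uA_nv, 0.6F_yA_gv) + U_bs·F_u·A_nt = 150.1 kN → 113 kN.
Bolt shear governs: 79.6 kN.

79.6 kN (bolt shear governs)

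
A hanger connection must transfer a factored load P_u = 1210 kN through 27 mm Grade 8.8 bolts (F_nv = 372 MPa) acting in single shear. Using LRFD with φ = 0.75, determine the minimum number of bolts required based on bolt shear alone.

A_b = π·27²/4 = 572.6 mm².
Per-bolt design strength φR_n = 0.75 × 372 × 572.6 × 1 / 1000 = 159.7 kN.
n ≥ 1210 / 159.7 = 7.575 → use 8 bolts.

8 bolts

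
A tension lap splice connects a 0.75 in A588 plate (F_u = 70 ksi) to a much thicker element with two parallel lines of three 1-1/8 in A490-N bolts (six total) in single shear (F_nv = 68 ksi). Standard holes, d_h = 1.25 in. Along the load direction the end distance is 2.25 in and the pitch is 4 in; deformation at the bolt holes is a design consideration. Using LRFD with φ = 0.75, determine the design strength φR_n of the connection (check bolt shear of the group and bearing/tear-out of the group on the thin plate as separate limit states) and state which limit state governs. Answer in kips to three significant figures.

Bolt shear: A_b = π·1.125²/4 = 0.994 in²; R_n = 68 × 0.994 × 6 × 1 = 405.6 kips → 0.75 × 405.6 = 304 kips.
Bearing (1.2 l_c t F_u ≤ 2.4 d t F_u): upper limit = 2.4·1.125·0.75·70 = 141.8 kips.
  Edge l_c = 2.25 − 1.25/2 = 1.625 → r_n = 102.4 kips; interior l_c = 4 − 1.25 = 2.75 → r_n = 141.8 kips.
  R_n,bearing = 2·102.4 + 4·141.8 = 771.8 kips → 0.75 × 771.8 = 579 kips.
Bolt shear governs: 304 kips.

304 kips (bolt shear governs)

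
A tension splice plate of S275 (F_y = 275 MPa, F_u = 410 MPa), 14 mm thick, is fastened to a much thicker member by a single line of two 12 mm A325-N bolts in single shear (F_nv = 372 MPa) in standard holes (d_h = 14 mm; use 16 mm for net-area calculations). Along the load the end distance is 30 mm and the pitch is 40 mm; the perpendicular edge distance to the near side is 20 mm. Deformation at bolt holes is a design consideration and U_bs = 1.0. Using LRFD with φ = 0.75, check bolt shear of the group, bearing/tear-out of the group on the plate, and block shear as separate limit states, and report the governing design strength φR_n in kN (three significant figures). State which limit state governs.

63.1 kN (bolt shear governs)

Bolt shear: A_b = π·12²/4 = 113.1 mm²; R_n = 372 × 113.1 × 2 × 1 / 1000 = 84.14 kN → 0.75 × 84.14 = 63.1 kN.
Bearing: edge l_c = 23, r_n = 158.4 kN; interior l_c = 26, r_n = 165.3 kN; R_n = 158.4 + 1·165.3 = 323.7 kN → 243 kN.
Block shear: A_gv = 980, A_nv = 644, A_nt = 168 mm²; R_n = min(0.6F_uA_nv, 0.6F_yA_gv) + U_bs·F_u·A_nt = 227.3 kN → 170 kN.
Bolt shear governs: 63.1 kN.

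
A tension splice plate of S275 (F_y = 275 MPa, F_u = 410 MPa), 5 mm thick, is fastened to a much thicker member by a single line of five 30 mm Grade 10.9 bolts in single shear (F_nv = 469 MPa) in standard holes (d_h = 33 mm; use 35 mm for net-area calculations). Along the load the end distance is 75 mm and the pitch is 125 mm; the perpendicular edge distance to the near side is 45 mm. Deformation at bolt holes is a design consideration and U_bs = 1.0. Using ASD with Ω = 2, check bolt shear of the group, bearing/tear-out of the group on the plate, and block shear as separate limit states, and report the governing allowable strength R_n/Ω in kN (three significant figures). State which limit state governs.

Bolt shear: A_b = π·30²/4 = 706.9 mm²; R_n = 469 × 706.9 × 5 × 1 / 1000 = 1658 kN → 1658 / 2 = 829 kN.
Bearing: edge l_c = 58.5, r_n = 143.9 kN; interior l_c = 92, r_n = 147.6 kN; R_n = 143.9 + 4·147.6 = 734.3 kN → 367 kN.
Block shear: A_gv = 2875, A_nv = 2088, A_nt = 137.5 mm²; R_n = min(0.6F_uA_nv, 0.6F_yA_gv) + U_bs·F_u·A_nt = 530.8 kN → 265 kN.
Block shear governs: 265 kN.

265 kN (block shear governs)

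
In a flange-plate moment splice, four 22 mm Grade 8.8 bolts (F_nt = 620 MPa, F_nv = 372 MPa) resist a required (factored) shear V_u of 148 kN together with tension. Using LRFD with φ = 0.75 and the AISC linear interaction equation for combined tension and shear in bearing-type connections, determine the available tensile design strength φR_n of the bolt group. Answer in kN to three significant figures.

672 kN

A_b = π·22²/4 = 380.1 mm²; f_rv = 148 × 1000 / (4 × 380.1) = 97.33 MPa.
F'_nt = 1.3 F_nt − (F_nt / φF_nv) f_rv = 1.3·620 − (620/(0.75·372))·97.33 = 589.7 MPa, capped at F_nt → F'_nt = 589.7 MPa.
R_n = F'_nt · A_b · n = 589.7 × 380.1 × 4 / 1000 = 896.7 kN.
Design strength φR_n = 0.75 × 896.7 = 672 kN.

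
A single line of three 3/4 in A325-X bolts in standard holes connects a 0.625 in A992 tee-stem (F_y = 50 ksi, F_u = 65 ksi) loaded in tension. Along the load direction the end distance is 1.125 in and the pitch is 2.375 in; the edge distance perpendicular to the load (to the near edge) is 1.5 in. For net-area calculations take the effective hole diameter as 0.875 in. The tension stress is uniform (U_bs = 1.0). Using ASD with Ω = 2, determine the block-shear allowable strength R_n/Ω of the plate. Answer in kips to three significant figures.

66.5 kips

Shear plane L_v = 1.125 + 2·2.375 = 5.875 in; A_gv = 5.875 × 0.625 = 3.672 in².
A_nv = (5.875 − 2.5·0.875) × 0.625 = 2.305 in².
A_nt = (1.5 − 0.5·0.875) × 0.625 = 0.6641 in².
0.6 F_u A_nv = 89.88 kips; 0.6 F_y A_gv = 110.2 kips → shear rupture governs the shear term.
R_n = 89.88 + 1.0 × 65 × 0.6641 = 133 kips.
Allowable strength R_n/Ω = 133 / 2 = 66.5 kips.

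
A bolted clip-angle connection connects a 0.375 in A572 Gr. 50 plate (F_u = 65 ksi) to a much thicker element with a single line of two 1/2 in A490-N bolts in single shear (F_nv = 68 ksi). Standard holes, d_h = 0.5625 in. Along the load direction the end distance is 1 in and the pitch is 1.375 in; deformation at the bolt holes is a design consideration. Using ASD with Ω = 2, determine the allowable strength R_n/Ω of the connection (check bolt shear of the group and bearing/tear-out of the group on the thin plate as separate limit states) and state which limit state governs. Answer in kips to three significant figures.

Bolt shear: A_b = π·0.5²/4 = 0.1963 in²; R_n = 68 × 0.1963 × 2 × 1 = 26.7 kips → 26.7 / 2 = 13.4 kips.
Bearing (1.2 l_c t F_u ≤ 2.4 d t F_u): upper limit = 2.4·0.5·0.375·65 = 29.25 kips.
  Edge l_c = 1 − 0.5625/2 = 0.7188 → r_n = 21.02 kips; interior l_c = 1.375 − 0.5625 = 0.8125 → r_n = 23.77 kips.
  R_n,bearing = 1·21.02 + 1·23.77 = 44.79 kips → 44.79 / 2 = 22.4 kips.
Bolt shear governs: 13.4 kips.

13.4 kips (bolt shear governs)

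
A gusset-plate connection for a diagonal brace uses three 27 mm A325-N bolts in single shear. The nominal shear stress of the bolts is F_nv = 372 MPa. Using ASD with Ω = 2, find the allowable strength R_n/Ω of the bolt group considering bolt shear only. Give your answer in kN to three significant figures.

A_b = π × 27² / 4 = 572.6 mm².
R_n = F_nv · A_b · n · n_s = 372 × 572.6 × 3 × 1 / 1000 = 639 kN.
Allowable strength R_n/Ω = 639 / 2 = 319 kN.

319 kN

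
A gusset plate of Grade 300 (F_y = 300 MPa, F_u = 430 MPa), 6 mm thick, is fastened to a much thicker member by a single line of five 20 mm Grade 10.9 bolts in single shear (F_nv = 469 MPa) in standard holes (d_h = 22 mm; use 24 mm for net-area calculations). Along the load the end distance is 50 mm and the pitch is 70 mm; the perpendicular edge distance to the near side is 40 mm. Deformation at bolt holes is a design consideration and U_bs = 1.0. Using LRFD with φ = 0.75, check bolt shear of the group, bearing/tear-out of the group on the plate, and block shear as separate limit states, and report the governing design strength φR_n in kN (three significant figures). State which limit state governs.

Bolt shear: A_b = π·20²/4 = 314.2 mm²; R_n = 469 × 314.2 × 5 × 1 / 1000 = 736.7 kN → 0.75 × 736.7 = 553 kN.
Bearing: edge l_c = 39, r_n = 120.7 kN; interior l_c = 48, r_n = 123.8 kN; R_n = 120.7 + 4·123.8 = 616.1 kN → 462 kN.
Block shear: A_gv = 1980, A_nv = 1332, A_nt = 168 mm²; R_n = min(0.6F_uA_nv, 0.6F_yA_gv) + U_bs·F_u·A_nt = 415.9 kN → 312 kN.
Block shear governs: 312 kN.

312 kN (block shear governs)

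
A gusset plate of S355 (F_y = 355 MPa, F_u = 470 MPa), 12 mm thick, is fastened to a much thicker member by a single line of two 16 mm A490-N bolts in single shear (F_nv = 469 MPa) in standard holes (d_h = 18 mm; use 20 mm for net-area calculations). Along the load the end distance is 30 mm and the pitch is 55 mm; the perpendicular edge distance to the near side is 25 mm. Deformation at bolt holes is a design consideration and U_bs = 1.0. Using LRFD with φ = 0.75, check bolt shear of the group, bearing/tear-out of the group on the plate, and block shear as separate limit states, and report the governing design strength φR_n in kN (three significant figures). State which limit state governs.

141 kN (bolt shear governs)

Bolt shear: A_b = π·16²/4 = 201.1 mm²; R_n = 469 × 201.1 × 2 × 1 / 1000 = 188.6 kN → 0.75 × 188.6 = 141 kN.
Bearing: edge l_c = 21, r_n = 142.1 kN; interior l_c = 37, r_n = 216.6 kN; R_n = 142.1 + 1·216.6 = 358.7 kN → 269 kN.
Block shear: A_gv = 1020, A_nv = 660, A_nt = 180 mm²; R_n = min(0.6F_uA_nv, 0.6F_yA_gv) + U_bs·F_u·A_nt = 270.7 kN → 203 kN.
Bolt shear governs: 141 kN.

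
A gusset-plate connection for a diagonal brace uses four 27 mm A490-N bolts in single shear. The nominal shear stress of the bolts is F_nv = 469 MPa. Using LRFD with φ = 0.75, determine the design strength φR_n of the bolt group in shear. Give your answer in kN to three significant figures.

A_b = π × 27² / 4 = 572.6 mm².
R_n = F_nv · A_b · n · n_s = 469 × 572.6 × 4 × 1 / 1000 = 1074 kN.
Design strength φR_n = 0.75 × 1074 = 806 kN.

806 kN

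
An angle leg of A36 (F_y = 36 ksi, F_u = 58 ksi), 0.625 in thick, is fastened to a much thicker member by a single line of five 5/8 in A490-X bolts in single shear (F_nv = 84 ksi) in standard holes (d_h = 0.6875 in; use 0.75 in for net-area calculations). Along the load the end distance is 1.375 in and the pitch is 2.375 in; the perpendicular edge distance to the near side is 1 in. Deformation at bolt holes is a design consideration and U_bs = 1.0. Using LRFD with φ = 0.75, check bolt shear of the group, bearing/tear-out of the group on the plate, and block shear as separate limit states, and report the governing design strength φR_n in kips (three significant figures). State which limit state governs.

96.6 kips (bolt shear governs)

Bolt shear: A_b = π·0.625²/4 = 0.3068 in²; R_n = 84 × 0.3068 × 5 × 1 = 128.9 kips → 0.75 × 128.9 = 96.6 kips.
Bearing: edge l_c = 1.031, r_n = 44.86 kips; interior l_c = 1.688, r_n = 54.38 kips; R_n = 44.86 + 4·54.38 = 262.4 kips → 197 kips.
Block shear: A_gv = 6.797, A_nv = 4.688, A_nt = 0.3906 in²; R_n = min(0.6F_uA_nv, 0.6F_yA_gv) + U_bs·F_u·A_nt = 169.5 kips → 127 kips.
Bolt shear governs: 96.6 kips.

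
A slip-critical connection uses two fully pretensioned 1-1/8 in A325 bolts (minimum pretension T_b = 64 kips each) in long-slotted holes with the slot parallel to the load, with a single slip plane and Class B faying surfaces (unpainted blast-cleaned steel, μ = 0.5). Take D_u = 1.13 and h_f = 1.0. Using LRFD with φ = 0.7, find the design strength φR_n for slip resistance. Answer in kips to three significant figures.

R_n = μ · D_u · h_f · T_b · n_s · n_b = 0.5 × 1.13 × 1.0 × 64 × 1 × 2 = 72.32 kips.
Design strength φR_n = 0.7 × 72.32 = 50.6 kips.

50.6 kips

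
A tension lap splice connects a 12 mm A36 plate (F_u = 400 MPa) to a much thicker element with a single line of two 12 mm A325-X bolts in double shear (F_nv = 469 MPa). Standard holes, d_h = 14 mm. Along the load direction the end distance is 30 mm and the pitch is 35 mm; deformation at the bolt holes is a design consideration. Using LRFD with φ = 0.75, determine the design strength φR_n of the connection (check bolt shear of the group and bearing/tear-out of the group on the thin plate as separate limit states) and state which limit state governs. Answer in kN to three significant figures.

Bolt shear: A_b = π·12²/4 = 113.1 mm²; R_n = 469 × 113.1 × 2 × 2 / 1000 = 212.2 kN → 0.75 × 212.2 = 159 kN.
Bearing (1.2 l_c t F_u ≤ 2.4 d t F_u): upper limit = 2.4·12·12·400 / 1000 = 138.2 kN.
  Edge l_c = 30 − 14/2 = 23 → r_n = 132.5 kN; interior l_c = 35 − 14 = 21 → r_n = 121 kN.
  R_n,bearing = 1·132.5 + 1·121 = 253.4 kN → 0.75 × 253.4 = 190 kN.
Bolt shear governs: 159 kN.

159 kN (bolt shear governs)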